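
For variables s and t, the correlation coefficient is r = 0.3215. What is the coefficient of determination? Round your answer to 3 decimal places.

r² = (0.3215)² = 0.103

0.103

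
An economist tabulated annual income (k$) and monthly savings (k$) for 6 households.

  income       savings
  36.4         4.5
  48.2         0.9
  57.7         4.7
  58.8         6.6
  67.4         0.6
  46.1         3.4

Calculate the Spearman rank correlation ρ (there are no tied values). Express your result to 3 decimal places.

Rank income: 1, 3, 4, 5, 6, 2
Rank savings: 4, 2, 5, 6, 1, 3
d = rank(income) − rank(savings): -3, 1, -1, -1, 5, -1; Σd² = 38
ρ = 1 − 6Σd² / [n(n²−1)] = 1 − 6×38 / (6×35) = 1 − 228/210 ≈ -0.086

-0.086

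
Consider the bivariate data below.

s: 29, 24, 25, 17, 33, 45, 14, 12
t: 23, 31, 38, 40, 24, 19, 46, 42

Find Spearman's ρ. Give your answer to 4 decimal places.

Rank s: 6, 4, 5, 3, 7, 8, 2, 1
Rank t: 2, 4, 5, 6, 3, 1, 8, 7
d = rank(s) − rank(t): 4, 0, 0, -3, 4, 7, -6, -6; Σd² = 162
ρ = 1 − 6Σd² / [n(n²−1)] = 1 − 6×162 / (8×63) = 1 − 972/504 ≈ -0.9286

-0.9286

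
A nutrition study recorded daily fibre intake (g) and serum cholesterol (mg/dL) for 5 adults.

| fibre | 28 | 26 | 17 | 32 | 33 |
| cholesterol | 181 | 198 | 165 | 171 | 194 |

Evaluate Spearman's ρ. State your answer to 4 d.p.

0.3000

Rank fibre: 3, 2, 1, 4, 5
Rank cholesterol: 3, 5, 1, 2, 4
d = rank(fibre) − rank(cholesterol): 0, -3, 0, 2, 1; Σd² = 14
ρ = 1 − 6Σd² / [n(n²−1)] = 1 − 6×14 / (5×24) = 1 − 84/120 ≈ 0.3000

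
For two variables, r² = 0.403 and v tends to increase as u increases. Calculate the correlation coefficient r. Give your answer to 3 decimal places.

|r| = √0.403 = 0.635
The association is positive, so r = 0.635.

0.635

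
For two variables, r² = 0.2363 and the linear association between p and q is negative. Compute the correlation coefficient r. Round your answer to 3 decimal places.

-0.486

|r| = √0.2363 = 0.486
The association is negative, so r = −0.486.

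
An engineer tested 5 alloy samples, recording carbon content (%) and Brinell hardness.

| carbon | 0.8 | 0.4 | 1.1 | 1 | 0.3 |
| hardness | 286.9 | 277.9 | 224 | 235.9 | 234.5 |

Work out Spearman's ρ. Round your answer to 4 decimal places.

-0.3000

Rank carbon: 3, 2, 5, 4, 1
Rank hardness: 5, 4, 1, 3, 2
d = rank(carbon) − rank(hardness): -2, -2, 4, 1, -1; Σd² = 26
ρ = 1 − 6Σd² / [n(n²−1)] = 1 − 6×26 / (5×24) = 1 − 156/120 ≈ -0.3000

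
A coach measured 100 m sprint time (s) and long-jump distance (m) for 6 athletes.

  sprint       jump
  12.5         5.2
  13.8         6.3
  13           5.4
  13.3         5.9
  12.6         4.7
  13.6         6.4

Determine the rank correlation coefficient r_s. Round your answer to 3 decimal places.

0.886

Rank sprint: 1, 6, 3, 4, 2, 5
Rank jump: 2, 5, 3, 4, 1, 6
d = rank(sprint) − rank(jump): -1, 1, 0, 0, 1, -1; Σd² = 4
ρ = 1 − 6Σd² / [n(n²−1)] = 1 − 6×4 / (6×35) = 1 − 24/210 ≈ 0.886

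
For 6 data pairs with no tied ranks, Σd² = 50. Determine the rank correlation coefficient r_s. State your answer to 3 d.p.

-0.429

ρ = 1 − 6Σd² / [n(n²−1)] = 1 − 6×50 / (6×35)
  = 1 − 300/210 = 1 − 1.4286 ≈ -0.429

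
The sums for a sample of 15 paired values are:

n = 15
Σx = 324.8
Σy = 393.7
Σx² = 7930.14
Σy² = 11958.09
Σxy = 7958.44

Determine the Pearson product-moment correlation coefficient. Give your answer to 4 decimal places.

-0.4692

r = (nΣxy − ΣxΣy) / √[(nΣx² − (Σx)²)(nΣy² − (Σy)²)]
Numerator: 15×7958.44 − 324.8×393.7 = -8497.16
Denominator: √[(118952.1 − 105495.04)(179371.35 − 154999.69)] = √[13457.06 × 24371.66] = 18109.9666
r = -8497.16 / 18109.9666 ≈ -0.4692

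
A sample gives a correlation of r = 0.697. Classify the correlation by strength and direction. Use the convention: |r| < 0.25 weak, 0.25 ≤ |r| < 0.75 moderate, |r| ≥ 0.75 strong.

r = 0.697 > 0 so the relationship is positive.
|r| = 0.697, which falls in the moderate range.

moderate positive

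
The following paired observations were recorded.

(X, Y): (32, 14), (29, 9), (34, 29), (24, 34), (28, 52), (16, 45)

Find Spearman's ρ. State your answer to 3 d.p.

Rank X: 5, 4, 6, 2, 3, 1
Rank Y: 2, 1, 3, 4, 6, 5
d = rank(X) − rank(Y): 3, 3, 3, -2, -3, -4; Σd² = 56
ρ = 1 − 6Σd² / [n(n²−1)] = 1 − 6×56 / (6×35) = 1 − 336/210 ≈ -0.600

-0.600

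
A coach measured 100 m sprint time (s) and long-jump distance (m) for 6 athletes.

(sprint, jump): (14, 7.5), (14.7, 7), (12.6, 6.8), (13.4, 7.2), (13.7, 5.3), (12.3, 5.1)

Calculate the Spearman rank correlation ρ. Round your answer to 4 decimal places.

0.6000

Rank sprint: 5, 6, 2, 3, 4, 1
Rank jump: 6, 4, 3, 5, 2, 1
d = rank(sprint) − rank(jump): -1, 2, -1, -2, 2, 0; Σd² = 14
ρ = 1 − 6Σd² / [n(n²−1)] = 1 − 6×14 / (6×35) = 1 − 84/210 ≈ 0.6000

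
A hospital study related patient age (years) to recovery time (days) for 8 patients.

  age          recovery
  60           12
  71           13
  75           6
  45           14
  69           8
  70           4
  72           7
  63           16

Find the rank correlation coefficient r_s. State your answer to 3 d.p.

Rank age: 2, 6, 8, 1, 4, 5, 7, 3
Rank recovery: 5, 6, 2, 7, 4, 1, 3, 8
d = rank(age) − rank(recovery): -3, 0, 6, -6, 0, 4, 4, -5; Σd² = 138
ρ = 1 − 6Σd² / [n(n²−1)] = 1 − 6×138 / (8×63) = 1 − 828/504 ≈ -0.643

-0.643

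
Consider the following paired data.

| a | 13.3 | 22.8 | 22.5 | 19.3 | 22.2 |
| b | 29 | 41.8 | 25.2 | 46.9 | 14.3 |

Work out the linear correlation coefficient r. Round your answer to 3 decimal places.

-0.089

n = 5, Σa = 100.1, Σb = 157.2, Σa² = 2068.31, Σb² = 5627.38, Σab = 3128.37
nΣab − ΣaΣb = 15641.85 − 15735.72 = -93.87
nΣa² − (Σa)² = 10341.55 − 10020.01 = 321.54; nΣb² − (Σb)² = 28136.9 − 24711.84 = 3425.06
r = -93.87 / √(321.54 × 3425.06) = -93.87 / 1049.4255 ≈ -0.089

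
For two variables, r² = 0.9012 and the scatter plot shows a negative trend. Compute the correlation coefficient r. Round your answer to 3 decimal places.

|r| = √0.9012 = 0.949
The association is negative, so r = −0.949.

-0.949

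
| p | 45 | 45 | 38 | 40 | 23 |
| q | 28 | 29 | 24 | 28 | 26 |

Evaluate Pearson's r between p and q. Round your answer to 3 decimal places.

n = 5, Σp = 191, Σq = 135, Σp² = 7623, Σq² = 3661, Σpq = 5195
nΣpq − ΣpΣq = 25975 − 25785 = 190
nΣp² − (Σp)² = 38115 − 36481 = 1634; nΣq² − (Σq)² = 18305 − 18225 = 80
r = 190 / √(1634 × 80) = 190 / 361.5522 ≈ 0.526

0.526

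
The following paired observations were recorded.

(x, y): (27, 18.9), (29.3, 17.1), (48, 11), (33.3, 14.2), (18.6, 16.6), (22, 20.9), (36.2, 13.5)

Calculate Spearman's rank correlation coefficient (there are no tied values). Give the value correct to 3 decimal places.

Rank x: 3, 4, 7, 5, 1, 2, 6
Rank y: 6, 5, 1, 3, 4, 7, 2
d = rank(x) − rank(y): -3, -1, 6, 2, -3, -5, 4; Σd² = 100
ρ = 1 − 6Σd² / [n(n²−1)] = 1 − 6×100 / (7×48) = 1 − 600/336 ≈ -0.786

-0.786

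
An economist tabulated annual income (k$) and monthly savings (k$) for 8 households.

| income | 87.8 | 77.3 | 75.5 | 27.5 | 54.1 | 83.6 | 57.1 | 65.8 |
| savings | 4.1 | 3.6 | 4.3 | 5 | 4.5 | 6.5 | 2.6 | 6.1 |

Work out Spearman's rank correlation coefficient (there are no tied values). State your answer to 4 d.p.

Rank income: 8, 6, 5, 1, 2, 7, 3, 4
Rank savings: 3, 2, 4, 6, 5, 8, 1, 7
d = rank(income) − rank(savings): 5, 4, 1, -5, -3, -1, 2, -3; Σd² = 90
ρ = 1 − 6Σd² / [n(n²−1)] = 1 − 6×90 / (8×63) = 1 − 540/504 ≈ -0.0714

-0.0714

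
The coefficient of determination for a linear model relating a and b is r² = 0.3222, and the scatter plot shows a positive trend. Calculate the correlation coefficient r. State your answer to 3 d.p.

0.568

|r| = √0.3222 = 0.568
The association is positive, so r = 0.568.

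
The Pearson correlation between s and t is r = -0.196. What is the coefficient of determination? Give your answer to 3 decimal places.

0.038

r² = (-0.196)² = 0.038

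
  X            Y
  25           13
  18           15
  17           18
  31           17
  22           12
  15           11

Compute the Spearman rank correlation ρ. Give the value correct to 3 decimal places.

Rank X: 5, 3, 2, 6, 4, 1
Rank Y: 3, 4, 6, 5, 2, 1
d = rank(X) − rank(Y): 2, -1, -4, 1, 2, 0; Σd² = 26
ρ = 1 − 6Σd² / [n(n²−1)] = 1 − 6×26 / (6×35) = 1 − 156/210 ≈ 0.257

0.257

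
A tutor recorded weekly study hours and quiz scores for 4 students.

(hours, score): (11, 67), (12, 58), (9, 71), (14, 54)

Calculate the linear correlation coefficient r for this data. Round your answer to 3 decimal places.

-0.958

n = 4, Σx = 46, Σy = 250, Σx² = 542, Σy² = 15810, Σxy = 2828
nΣxy − ΣxΣy = 11312 − 11500 = -188
nΣx² − (Σx)² = 2168 − 2116 = 52; nΣy² − (Σy)² = 63240 − 62500 = 740
r = -188 / √(52 × 740) = -188 / 196.1632 ≈ -0.958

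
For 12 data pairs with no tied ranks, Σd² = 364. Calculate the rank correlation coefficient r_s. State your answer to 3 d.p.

-0.273

ρ = 1 − 6Σd² / [n(n²−1)] = 1 − 6×364 / (12×143)
  = 1 − 2184/1716 = 1 − 1.2727 ≈ -0.273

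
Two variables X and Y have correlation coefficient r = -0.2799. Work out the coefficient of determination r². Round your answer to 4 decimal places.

r² = (-0.2799)² = 0.0783

0.0783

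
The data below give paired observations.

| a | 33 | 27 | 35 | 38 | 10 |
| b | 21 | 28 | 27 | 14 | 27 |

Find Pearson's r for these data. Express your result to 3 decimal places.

n = 5, Σa = 143, Σb = 117, Σa² = 4587, Σb² = 2879, Σab = 3196
nΣab − ΣaΣb = 15980 − 16731 = -751
nΣa² − (Σa)² = 22935 − 20449 = 2486; nΣb² − (Σb)² = 14395 − 13689 = 706
r = -751 / √(2486 × 706) = -751 / 1324.8079 ≈ -0.567

-0.567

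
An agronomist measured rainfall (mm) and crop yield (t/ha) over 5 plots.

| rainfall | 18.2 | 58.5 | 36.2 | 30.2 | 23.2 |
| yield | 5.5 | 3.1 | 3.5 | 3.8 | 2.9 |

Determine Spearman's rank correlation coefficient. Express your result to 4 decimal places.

-0.4000

Rank rainfall: 1, 5, 4, 3, 2
Rank yield: 5, 2, 3, 4, 1
d = rank(rainfall) − rank(yield): -4, 3, 1, -1, 1; Σd² = 28
ρ = 1 − 6Σd² / [n(n²−1)] = 1 − 6×28 / (5×24) = 1 − 168/120 ≈ -0.4000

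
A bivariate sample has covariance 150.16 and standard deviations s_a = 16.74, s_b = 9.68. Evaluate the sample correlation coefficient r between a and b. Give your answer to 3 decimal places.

r = Cov(a,b) / (s_a · s_b) = 150.16 / (16.74 × 9.68)
  = 150.16 / 162.0432 ≈ 0.927

0.927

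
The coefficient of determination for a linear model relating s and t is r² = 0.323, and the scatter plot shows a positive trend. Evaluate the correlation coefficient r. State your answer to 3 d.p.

0.568

|r| = √0.323 = 0.568
The association is positive, so r = 0.568.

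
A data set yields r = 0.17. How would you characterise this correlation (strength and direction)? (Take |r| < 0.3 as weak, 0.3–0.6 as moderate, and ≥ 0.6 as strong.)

weak positive

r = 0.17 > 0 so the relationship is positive.
|r| = 0.17, which falls in the weak range.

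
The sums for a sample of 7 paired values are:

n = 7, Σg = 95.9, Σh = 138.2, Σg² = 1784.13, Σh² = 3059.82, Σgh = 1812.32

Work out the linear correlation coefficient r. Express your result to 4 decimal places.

-0.2052

r = (nΣgh − ΣgΣh) / √[(nΣg² − (Σg)²)(nΣh² − (Σh)²)]
Numerator: 7×1812.32 − 95.9×138.2 = -567.14
Denominator: √[(12488.91 − 9196.81)(21418.74 − 19099.24)] = √[3292.1 × 2319.5] = 2763.3360
r = -567.14 / 2763.3360 ≈ -0.2052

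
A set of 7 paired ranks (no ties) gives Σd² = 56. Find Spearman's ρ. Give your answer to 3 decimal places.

0.000

ρ = 1 − 6Σd² / [n(n²−1)] = 1 − 6×56 / (7×48)
  = 1 − 336/336 = 1 − 1.0000 ≈ 0.000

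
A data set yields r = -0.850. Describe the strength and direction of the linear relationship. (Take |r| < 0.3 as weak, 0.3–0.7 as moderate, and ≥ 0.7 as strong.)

strong negative

r = -0.850 < 0 so the relationship is negative.
|r| = 0.850, which falls in the strong range.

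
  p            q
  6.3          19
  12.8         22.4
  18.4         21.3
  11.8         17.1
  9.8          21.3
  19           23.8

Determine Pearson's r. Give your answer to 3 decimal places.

n = 6, Σp = 78.1, Σq = 124.9, Σp² = 1138.37, Σq² = 2628.99, Σpq = 1661.06
nΣpq − ΣpΣq = 9966.36 − 9754.69 = 211.67
nΣp² − (Σp)² = 6830.22 − 6099.61 = 730.61; nΣq² − (Σq)² = 15773.94 − 15600.01 = 173.93
r = 211.67 / √(730.61 × 173.93) = 211.67 / 356.4758 ≈ 0.594

0.594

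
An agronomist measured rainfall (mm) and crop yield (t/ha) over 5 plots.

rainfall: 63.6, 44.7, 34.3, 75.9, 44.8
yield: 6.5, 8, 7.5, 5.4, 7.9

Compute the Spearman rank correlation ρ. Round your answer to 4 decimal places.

Rank rainfall: 4, 2, 1, 5, 3
Rank yield: 2, 5, 3, 1, 4
d = rank(rainfall) − rank(yield): 2, -3, -2, 4, -1; Σd² = 34
ρ = 1 − 6Σd² / [n(n²−1)] = 1 − 6×34 / (5×24) = 1 − 204/120 ≈ -0.7000

-0.7000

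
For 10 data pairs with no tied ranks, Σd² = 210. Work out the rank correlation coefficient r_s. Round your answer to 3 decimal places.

-0.273

ρ = 1 − 6Σd² / [n(n²−1)] = 1 − 6×210 / (10×99)
  = 1 − 1260/990 = 1 − 1.2727 ≈ -0.273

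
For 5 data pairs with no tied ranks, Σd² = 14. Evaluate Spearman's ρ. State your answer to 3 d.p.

0.300

ρ = 1 − 6Σd² / [n(n²−1)] = 1 − 6×14 / (5×24)
  = 1 − 84/120 = 1 − 0.7000 ≈ 0.300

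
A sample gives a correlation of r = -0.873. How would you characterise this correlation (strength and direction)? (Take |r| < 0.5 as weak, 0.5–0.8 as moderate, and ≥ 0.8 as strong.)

strong negative

r = -0.873 < 0 so the relationship is negative.
|r| = 0.873, which falls in the strong range.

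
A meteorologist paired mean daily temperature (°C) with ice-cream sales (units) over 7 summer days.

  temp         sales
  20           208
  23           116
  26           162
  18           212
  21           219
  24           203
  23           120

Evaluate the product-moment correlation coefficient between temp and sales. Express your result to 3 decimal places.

-0.520

n = 7, Σx = 155, Σy = 1240, Σx² = 3475, Σy² = 231478, Σxy = 27087
nΣxy − ΣxΣy = 189609 − 192200 = -2591
nΣx² − (Σx)² = 24325 − 24025 = 300; nΣy² − (Σy)² = 1620346 − 1537600 = 82746
r = -2591 / √(300 × 82746) = -2591 / 4982.3488 ≈ -0.520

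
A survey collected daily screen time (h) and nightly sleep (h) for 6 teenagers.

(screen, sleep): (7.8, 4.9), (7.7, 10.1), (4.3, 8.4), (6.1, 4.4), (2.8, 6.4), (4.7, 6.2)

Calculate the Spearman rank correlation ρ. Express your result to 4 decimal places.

Rank screen: 6, 5, 2, 4, 1, 3
Rank sleep: 2, 6, 5, 1, 4, 3
d = rank(screen) − rank(sleep): 4, -1, -3, 3, -3, 0; Σd² = 44
ρ = 1 − 6Σd² / [n(n²−1)] = 1 − 6×44 / (6×35) = 1 − 264/210 ≈ -0.2571

-0.2571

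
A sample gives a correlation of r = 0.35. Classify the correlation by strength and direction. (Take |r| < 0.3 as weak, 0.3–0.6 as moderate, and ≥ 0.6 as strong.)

moderate positive

r = 0.35 > 0 so the relationship is positive.
|r| = 0.35, which falls in the moderate range.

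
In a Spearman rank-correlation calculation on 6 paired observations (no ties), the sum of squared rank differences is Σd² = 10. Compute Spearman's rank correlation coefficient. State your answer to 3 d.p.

ρ = 1 − 6Σd² / [n(n²−1)] = 1 − 6×10 / (6×35)
  = 1 − 60/210 = 1 − 0.2857 ≈ 0.714

0.714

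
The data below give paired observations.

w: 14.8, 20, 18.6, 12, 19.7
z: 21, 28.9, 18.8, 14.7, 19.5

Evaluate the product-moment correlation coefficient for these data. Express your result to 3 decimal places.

n = 5, Σw = 85.1, Σz = 102.9, Σw² = 1497.09, Σz² = 2225.99, Σwz = 1799.03
nΣwz − ΣwΣz = 8995.15 − 8756.79 = 238.36
nΣw² − (Σw)² = 7485.45 − 7242.01 = 243.44; nΣz² − (Σz)² = 11129.95 − 10588.41 = 541.54
r = 238.36 / √(243.44 × 541.54) = 238.36 / 363.0875 ≈ 0.656

0.656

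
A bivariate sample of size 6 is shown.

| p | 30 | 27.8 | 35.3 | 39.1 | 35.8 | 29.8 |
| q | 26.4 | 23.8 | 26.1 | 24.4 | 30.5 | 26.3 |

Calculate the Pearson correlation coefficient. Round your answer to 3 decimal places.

n = 6, Σp = 197.8, Σq = 157.5, Σp² = 6617.42, Σq² = 4161.91, Σpq = 5204.65
nΣpq − ΣpΣq = 31227.9 − 31153.5 = 74.4
nΣp² − (Σp)² = 39704.52 − 39124.84 = 579.68; nΣq² − (Σq)² = 24971.46 − 24806.25 = 165.21
r = 74.4 / √(579.68 × 165.21) = 74.4 / 309.4656 ≈ 0.240

0.240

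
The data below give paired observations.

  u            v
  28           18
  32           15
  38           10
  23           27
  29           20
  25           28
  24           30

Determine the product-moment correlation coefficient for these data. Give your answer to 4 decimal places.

-0.9471

n = 7, Σu = 199, Σv = 148, Σu² = 5823, Σv² = 3462, Σuv = 3985
nΣuv − ΣuΣv = 27895 − 29452 = -1557
nΣu² − (Σu)² = 40761 − 39601 = 1160; nΣv² − (Σv)² = 24234 − 21904 = 2330
r = -1557 / √(1160 × 2330) = -1557 / 1644.0195 ≈ -0.9471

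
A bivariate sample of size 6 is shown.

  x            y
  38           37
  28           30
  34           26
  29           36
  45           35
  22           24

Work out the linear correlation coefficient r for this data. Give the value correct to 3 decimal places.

n = 6, Σx = 196, Σy = 188, Σx² = 6734, Σy² = 6042, Σxy = 6277
nΣxy − ΣxΣy = 37662 − 36848 = 814
nΣx² − (Σx)² = 40404 − 38416 = 1988; nΣy² − (Σy)² = 36252 − 35344 = 908
r = 814 / √(1988 × 908) = 814 / 1343.5416 ≈ 0.606

0.606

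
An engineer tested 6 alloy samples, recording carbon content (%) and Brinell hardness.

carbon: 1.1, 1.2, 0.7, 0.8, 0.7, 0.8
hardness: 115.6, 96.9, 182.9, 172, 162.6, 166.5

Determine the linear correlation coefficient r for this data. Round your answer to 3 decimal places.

-0.968

n = 6, Σx = 5.3, Σy = 896.5, Σx² = 4.91, Σy² = 139950.39, Σxy = 756.09
nΣxy − ΣxΣy = 4536.54 − 4751.45 = -214.91
nΣx² − (Σx)² = 29.46 − 28.09 = 1.37; nΣy² − (Σy)² = 839702.34 − 803712.25 = 35990.09
r = -214.91 / √(1.37 × 35990.09) = -214.91 / 222.0505 ≈ -0.968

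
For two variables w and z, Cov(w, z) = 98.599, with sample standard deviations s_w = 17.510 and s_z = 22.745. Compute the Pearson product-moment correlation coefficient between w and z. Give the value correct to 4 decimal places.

r = Cov(w,z) / (s_w · s_z) = 98.599 / (17.510 × 22.745)
  = 98.599 / 398.2650 ≈ 0.2476

0.2476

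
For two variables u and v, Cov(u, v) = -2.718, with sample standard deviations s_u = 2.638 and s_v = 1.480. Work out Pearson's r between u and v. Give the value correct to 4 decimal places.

-0.6962

r = Cov(u,v) / (s_u · s_v) = -2.718 / (2.638 × 1.480)
  = -2.718 / 3.9042 ≈ -0.6962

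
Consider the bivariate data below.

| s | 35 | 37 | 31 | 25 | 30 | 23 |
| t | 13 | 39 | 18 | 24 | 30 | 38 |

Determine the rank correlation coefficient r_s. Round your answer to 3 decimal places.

-0.086

Rank s: 5, 6, 4, 2, 3, 1
Rank t: 1, 6, 2, 3, 4, 5
d = rank(s) − rank(t): 4, 0, 2, -1, -1, -4; Σd² = 38
ρ = 1 − 6Σd² / [n(n²−1)] = 1 − 6×38 / (6×35) = 1 − 228/210 ≈ -0.086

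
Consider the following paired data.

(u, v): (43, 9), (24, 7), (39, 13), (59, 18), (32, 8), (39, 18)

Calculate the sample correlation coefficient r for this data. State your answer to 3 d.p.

n = 6, Σu = 236, Σv = 73, Σu² = 9972, Σv² = 1011, Σuv = 3082
nΣuv − ΣuΣv = 18492 − 17228 = 1264
nΣu² − (Σu)² = 59832 − 55696 = 4136; nΣv² − (Σv)² = 6066 − 5329 = 737
r = 1264 / √(4136 × 737) = 1264 / 1745.9187 ≈ 0.724

0.724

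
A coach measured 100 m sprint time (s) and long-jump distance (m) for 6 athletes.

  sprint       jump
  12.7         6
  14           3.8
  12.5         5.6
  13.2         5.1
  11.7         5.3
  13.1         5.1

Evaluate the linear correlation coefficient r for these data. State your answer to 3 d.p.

n = 6, Σx = 77.2, Σy = 30.9, Σx² = 996.28, Σy² = 161.91, Σxy = 395.54
nΣxy − ΣxΣy = 2373.24 − 2385.48 = -12.24
nΣx² − (Σx)² = 5977.68 − 5959.84 = 17.84; nΣy² − (Σy)² = 971.46 − 954.81 = 16.65
r = -12.24 / √(17.84 × 16.65) = -12.24 / 17.2347 ≈ -0.710

-0.710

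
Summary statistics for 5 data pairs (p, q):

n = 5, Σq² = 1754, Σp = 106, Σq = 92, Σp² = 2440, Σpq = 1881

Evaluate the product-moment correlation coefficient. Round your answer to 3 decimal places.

r = (nΣpq − ΣpΣq) / √[(nΣp² − (Σp)²)(nΣq² − (Σq)²)]
Numerator: 5×1881 − 106×92 = -347
Denominator: √[(12200 − 11236)(8770 − 8464)] = √[964 × 306] = 543.1243
r = -347 / 543.1243 ≈ -0.639

-0.639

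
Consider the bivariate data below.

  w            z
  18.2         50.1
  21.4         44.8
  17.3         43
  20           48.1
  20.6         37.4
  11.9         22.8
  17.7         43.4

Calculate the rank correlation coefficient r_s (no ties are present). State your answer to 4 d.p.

0.4286

Rank w: 4, 7, 2, 5, 6, 1, 3
Rank z: 7, 5, 3, 6, 2, 1, 4
d = rank(w) − rank(z): -3, 2, -1, -1, 4, 0, -1; Σd² = 32
ρ = 1 − 6Σd² / [n(n²−1)] = 1 − 6×32 / (7×48) = 1 − 192/336 ≈ 0.4286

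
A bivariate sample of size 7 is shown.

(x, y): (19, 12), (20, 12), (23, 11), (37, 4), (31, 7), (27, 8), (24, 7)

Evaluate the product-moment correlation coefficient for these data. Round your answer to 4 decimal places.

-0.9209

n = 7, Σx = 181, Σy = 61, Σx² = 4925, Σy² = 587, Σxy = 1470
nΣxy − ΣxΣy = 10290 − 11041 = -751
nΣx² − (Σx)² = 34475 − 32761 = 1714; nΣy² − (Σy)² = 4109 − 3721 = 388
r = -751 / √(1714 × 388) = -751 / 815.4949 ≈ -0.9209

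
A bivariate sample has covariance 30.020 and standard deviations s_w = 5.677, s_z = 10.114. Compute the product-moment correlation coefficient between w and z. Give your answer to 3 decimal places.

r = Cov(w,z) / (s_w · s_z) = 30.020 / (5.677 × 10.114)
  = 30.020 / 57.4172 ≈ 0.523

0.523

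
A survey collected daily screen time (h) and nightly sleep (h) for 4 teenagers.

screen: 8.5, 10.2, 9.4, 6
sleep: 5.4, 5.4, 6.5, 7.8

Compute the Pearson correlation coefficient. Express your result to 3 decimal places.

-0.818

n = 4, Σx = 34.1, Σy = 25.1, Σx² = 300.65, Σy² = 161.41, Σxy = 208.88
nΣxy − ΣxΣy = 835.52 − 855.91 = -20.39
nΣx² − (Σx)² = 1202.6 − 1162.81 = 39.79; nΣy² − (Σy)² = 645.64 − 630.01 = 15.63
r = -20.39 / √(39.79 × 15.63) = -20.39 / 24.9383 ≈ -0.818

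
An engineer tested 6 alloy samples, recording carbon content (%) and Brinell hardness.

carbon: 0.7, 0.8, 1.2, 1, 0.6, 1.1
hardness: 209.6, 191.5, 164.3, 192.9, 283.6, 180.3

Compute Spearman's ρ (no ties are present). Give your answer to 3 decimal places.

-0.943

Rank carbon: 2, 3, 6, 4, 1, 5
Rank hardness: 5, 3, 1, 4, 6, 2
d = rank(carbon) − rank(hardness): -3, 0, 5, 0, -5, 3; Σd² = 68
ρ = 1 − 6Σd² / [n(n²−1)] = 1 − 6×68 / (6×35) = 1 − 408/210 ≈ -0.943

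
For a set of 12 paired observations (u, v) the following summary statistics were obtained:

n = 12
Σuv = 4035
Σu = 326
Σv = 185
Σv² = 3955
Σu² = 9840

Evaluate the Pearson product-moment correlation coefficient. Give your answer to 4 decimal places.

r = (nΣuv − ΣuΣv) / √[(nΣu² − (Σu)²)(nΣv² − (Σv)²)]
Numerator: 12×4035 − 326×185 = -11890
Denominator: √[(118080 − 106276)(47460 − 34225)] = √[11804 × 13235] = 12499.0376
r = -11890 / 12499.0376 ≈ -0.9513

-0.9513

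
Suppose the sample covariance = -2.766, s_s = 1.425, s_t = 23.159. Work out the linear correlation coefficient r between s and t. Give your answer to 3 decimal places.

-0.084

r = Cov(s,t) / (s_s · s_t) = -2.766 / (1.425 × 23.159)
  = -2.766 / 33.0016 ≈ -0.084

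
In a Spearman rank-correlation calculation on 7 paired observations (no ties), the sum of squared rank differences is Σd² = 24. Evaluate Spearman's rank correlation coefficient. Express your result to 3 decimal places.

ρ = 1 − 6Σd² / [n(n²−1)] = 1 − 6×24 / (7×48)
  = 1 − 144/336 = 1 − 0.4286 ≈ 0.571

0.571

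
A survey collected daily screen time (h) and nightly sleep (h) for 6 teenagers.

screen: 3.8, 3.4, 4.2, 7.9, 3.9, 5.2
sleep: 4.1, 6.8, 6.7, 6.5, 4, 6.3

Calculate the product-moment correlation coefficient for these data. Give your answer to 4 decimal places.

n = 6, Σx = 28.4, Σy = 34.4, Σx² = 148.3, Σy² = 205.88, Σxy = 166.55
nΣxy − ΣxΣy = 999.3 − 976.96 = 22.34
nΣx² − (Σx)² = 889.8 − 806.56 = 83.24; nΣy² − (Σy)² = 1235.28 − 1183.36 = 51.92
r = 22.34 / √(83.24 × 51.92) = 22.34 / 65.7406 ≈ 0.3398

0.3398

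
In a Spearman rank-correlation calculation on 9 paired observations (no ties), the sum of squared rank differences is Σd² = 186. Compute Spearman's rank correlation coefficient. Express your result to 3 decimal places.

ρ = 1 − 6Σd² / [n(n²−1)] = 1 − 6×186 / (9×80)
  = 1 − 1116/720 = 1 − 1.5500 ≈ -0.550

-0.550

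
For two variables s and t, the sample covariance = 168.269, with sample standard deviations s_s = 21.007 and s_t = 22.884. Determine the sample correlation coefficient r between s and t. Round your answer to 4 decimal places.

0.3500

r = Cov(s,t) / (s_s · s_t) = 168.269 / (21.007 × 22.884)
  = 168.269 / 480.7242 ≈ 0.3500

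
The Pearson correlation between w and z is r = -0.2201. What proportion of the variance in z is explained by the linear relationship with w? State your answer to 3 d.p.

0.048

r² = (-0.2201)² = 0.048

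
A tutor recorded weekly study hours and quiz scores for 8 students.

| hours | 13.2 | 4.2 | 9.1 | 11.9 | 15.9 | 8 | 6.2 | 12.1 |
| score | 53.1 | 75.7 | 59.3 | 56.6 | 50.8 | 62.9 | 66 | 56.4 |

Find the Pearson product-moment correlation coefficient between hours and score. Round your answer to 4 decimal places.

-0.9615

n = 8, Σx = 80.6, Σy = 480.8, Σx² = 917.96, Σy² = 29344.16, Σxy = 4634.59
nΣxy − ΣxΣy = 37076.72 − 38752.48 = -1675.76
nΣx² − (Σx)² = 7343.68 − 6496.36 = 847.32; nΣy² − (Σy)² = 234753.28 − 231168.64 = 3584.64
r = -1675.76 / √(847.32 × 3584.64) = -1675.76 / 1742.7958 ≈ -0.9615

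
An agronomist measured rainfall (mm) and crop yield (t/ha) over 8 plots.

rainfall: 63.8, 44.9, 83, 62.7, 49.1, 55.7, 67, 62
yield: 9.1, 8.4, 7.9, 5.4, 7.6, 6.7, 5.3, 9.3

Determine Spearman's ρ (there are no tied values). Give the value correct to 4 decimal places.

-0.1905

Rank rainfall: 6, 1, 8, 5, 2, 3, 7, 4
Rank yield: 7, 6, 5, 2, 4, 3, 1, 8
d = rank(rainfall) − rank(yield): -1, -5, 3, 3, -2, 0, 6, -4; Σd² = 100
ρ = 1 − 6Σd² / [n(n²−1)] = 1 − 6×100 / (8×63) = 1 − 600/504 ≈ -0.1905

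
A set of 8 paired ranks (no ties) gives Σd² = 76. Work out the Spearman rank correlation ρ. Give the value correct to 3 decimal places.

0.095

ρ = 1 − 6Σd² / [n(n²−1)] = 1 − 6×76 / (8×63)
  = 1 − 456/504 = 1 − 0.9048 ≈ 0.095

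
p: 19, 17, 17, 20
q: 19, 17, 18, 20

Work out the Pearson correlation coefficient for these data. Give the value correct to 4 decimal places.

n = 4, Σp = 73, Σq = 74, Σp² = 1339, Σq² = 1374, Σpq = 1356
nΣpq − ΣpΣq = 5424 − 5402 = 22
nΣp² − (Σp)² = 5356 − 5329 = 27; nΣq² − (Σq)² = 5496 − 5476 = 20
r = 22 / √(27 × 20) = 22 / 23.2379 ≈ 0.9467

0.9467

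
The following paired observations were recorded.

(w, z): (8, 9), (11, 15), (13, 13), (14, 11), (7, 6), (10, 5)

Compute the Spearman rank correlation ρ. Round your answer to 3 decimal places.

0.600

Rank w: 2, 4, 5, 6, 1, 3
Rank z: 3, 6, 5, 4, 2, 1
d = rank(w) − rank(z): -1, -2, 0, 2, -1, 2; Σd² = 14
ρ = 1 − 6Σd² / [n(n²−1)] = 1 − 6×14 / (6×35) = 1 − 84/210 ≈ 0.600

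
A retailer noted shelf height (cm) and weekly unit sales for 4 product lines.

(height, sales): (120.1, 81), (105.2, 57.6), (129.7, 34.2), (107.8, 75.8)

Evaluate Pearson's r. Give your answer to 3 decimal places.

-0.510

n = 4, Σx = 462.8, Σy = 248.6, Σx² = 53933.98, Σy² = 16794.04, Σxy = 28394.6
nΣxy − ΣxΣy = 113578.4 − 115052.08 = -1473.68
nΣx² − (Σx)² = 215735.92 − 214183.84 = 1552.08; nΣy² − (Σy)² = 67176.16 − 61801.96 = 5374.2
r = -1473.68 / √(1552.08 × 5374.2) = -1473.68 / 2888.1116 ≈ -0.510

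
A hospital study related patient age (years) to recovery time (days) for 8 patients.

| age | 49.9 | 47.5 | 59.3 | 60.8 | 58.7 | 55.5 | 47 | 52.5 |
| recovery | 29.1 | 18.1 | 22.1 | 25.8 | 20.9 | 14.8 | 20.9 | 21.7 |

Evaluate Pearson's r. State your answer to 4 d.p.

n = 8, Σx = 431.2, Σy = 173.4, Σx² = 23450.58, Σy² = 3892.02, Σxy = 9360.79
nΣxy − ΣxΣy = 74886.32 − 74770.08 = 116.24
nΣx² − (Σx)² = 187604.64 − 185933.44 = 1671.2; nΣy² − (Σy)² = 31136.16 − 30067.56 = 1068.6
r = 116.24 / √(1671.2 × 1068.6) = 116.24 / 1336.3549 ≈ 0.0870

0.0870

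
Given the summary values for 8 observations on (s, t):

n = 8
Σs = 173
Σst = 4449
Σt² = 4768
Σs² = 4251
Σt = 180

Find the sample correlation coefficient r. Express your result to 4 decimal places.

0.9198

r = (nΣst − ΣsΣt) / √[(nΣs² − (Σs)²)(nΣt² − (Σt)²)]
Numerator: 8×4449 − 173×180 = 4452
Denominator: √[(34008 − 29929)(38144 − 32400)] = √[4079 × 5744] = 4840.4314
r = 4452 / 4840.4314 ≈ 0.9198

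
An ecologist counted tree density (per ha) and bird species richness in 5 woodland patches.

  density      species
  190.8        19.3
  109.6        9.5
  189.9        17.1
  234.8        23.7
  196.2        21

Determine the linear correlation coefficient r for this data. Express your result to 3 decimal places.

0.977

n = 5, Σx = 921.3, Σy = 90.6, Σx² = 178104.29, Σy² = 1757.84, Σxy = 17655.89
nΣxy − ΣxΣy = 88279.45 − 83469.78 = 4809.67
nΣx² − (Σx)² = 890521.45 − 848793.69 = 41727.76; nΣy² − (Σy)² = 8789.2 − 8208.36 = 580.84
r = 4809.67 / √(41727.76 × 580.84) = 4809.67 / 4923.1242 ≈ 0.977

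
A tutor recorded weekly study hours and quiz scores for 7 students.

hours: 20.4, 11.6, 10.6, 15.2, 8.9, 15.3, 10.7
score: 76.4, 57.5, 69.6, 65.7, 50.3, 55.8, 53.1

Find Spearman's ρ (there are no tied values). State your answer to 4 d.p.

0.5357

Rank hours: 7, 4, 2, 5, 1, 6, 3
Rank score: 7, 4, 6, 5, 1, 3, 2
d = rank(hours) − rank(score): 0, 0, -4, 0, 0, 3, 1; Σd² = 26
ρ = 1 − 6Σd² / [n(n²−1)] = 1 − 6×26 / (7×48) = 1 − 156/336 ≈ 0.5357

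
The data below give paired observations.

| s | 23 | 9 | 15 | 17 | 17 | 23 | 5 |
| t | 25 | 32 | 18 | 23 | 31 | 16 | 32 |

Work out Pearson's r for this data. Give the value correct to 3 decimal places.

-0.660

n = 7, Σs = 109, Σt = 177, Σs² = 1967, Σt² = 4743, Σst = 2579
nΣst − ΣsΣt = 18053 − 19293 = -1240
nΣs² − (Σs)² = 13769 − 11881 = 1888; nΣt² − (Σt)² = 33201 − 31329 = 1872
r = -1240 / √(1888 × 1872) = -1240 / 1879.9830 ≈ -0.660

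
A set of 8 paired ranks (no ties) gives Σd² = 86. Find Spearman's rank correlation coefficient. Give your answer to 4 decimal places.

ρ = 1 − 6Σd² / [n(n²−1)] = 1 − 6×86 / (8×63)
  = 1 − 516/504 = 1 − 1.02381 ≈ -0.0238

-0.0238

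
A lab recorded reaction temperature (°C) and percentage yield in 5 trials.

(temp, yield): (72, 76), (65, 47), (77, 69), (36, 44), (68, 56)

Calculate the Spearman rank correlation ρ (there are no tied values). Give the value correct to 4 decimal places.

0.9000

Rank temp: 4, 2, 5, 1, 3
Rank yield: 5, 2, 4, 1, 3
d = rank(temp) − rank(yield): -1, 0, 1, 0, 0; Σd² = 2
ρ = 1 − 6Σd² / [n(n²−1)] = 1 − 6×2 / (5×24) = 1 − 12/120 ≈ 0.9000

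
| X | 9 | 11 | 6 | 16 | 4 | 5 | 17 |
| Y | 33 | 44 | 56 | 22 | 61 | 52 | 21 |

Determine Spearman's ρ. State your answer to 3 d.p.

-0.929

Rank X: 4, 5, 3, 6, 1, 2, 7
Rank Y: 3, 4, 6, 2, 7, 5, 1
d = rank(X) − rank(Y): 1, 1, -3, 4, -6, -3, 6; Σd² = 108
ρ = 1 − 6Σd² / [n(n²−1)] = 1 − 6×108 / (7×48) = 1 − 648/336 ≈ -0.929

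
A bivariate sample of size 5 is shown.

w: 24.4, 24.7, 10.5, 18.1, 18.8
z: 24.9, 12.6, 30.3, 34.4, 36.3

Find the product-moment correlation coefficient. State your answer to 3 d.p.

n = 5, Σw = 96.5, Σz = 138.5, Σw² = 1996.75, Σz² = 4197.91, Σwz = 2542.01
nΣwz − ΣwΣz = 12710.05 − 13365.25 = -655.2
nΣw² − (Σw)² = 9983.75 − 9312.25 = 671.5; nΣz² − (Σz)² = 20989.55 − 19182.25 = 1807.3
r = -655.2 / √(671.5 × 1807.3) = -655.2 / 1101.6360 ≈ -0.595

-0.595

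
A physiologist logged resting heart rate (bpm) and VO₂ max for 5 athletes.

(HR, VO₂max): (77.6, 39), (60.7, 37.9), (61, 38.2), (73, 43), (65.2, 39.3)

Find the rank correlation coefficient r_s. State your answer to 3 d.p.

0.700

Rank HR: 5, 1, 2, 4, 3
Rank VO₂max: 3, 1, 2, 5, 4
d = rank(HR) − rank(VO₂max): 2, 0, 0, -1, -1; Σd² = 6
ρ = 1 − 6Σd² / [n(n²−1)] = 1 − 6×6 / (5×24) = 1 − 36/120 ≈ 0.700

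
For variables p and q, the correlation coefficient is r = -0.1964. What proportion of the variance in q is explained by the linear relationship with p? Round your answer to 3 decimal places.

0.039

r² = (-0.1964)² = 0.039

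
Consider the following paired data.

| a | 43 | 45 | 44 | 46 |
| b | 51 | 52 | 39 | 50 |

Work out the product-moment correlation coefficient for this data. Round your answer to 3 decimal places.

n = 4, Σa = 178, Σb = 192, Σa² = 7926, Σb² = 9326, Σab = 8549
nΣab − ΣaΣb = 34196 − 34176 = 20
nΣa² − (Σa)² = 31704 − 31684 = 20; nΣb² − (Σb)² = 37304 − 36864 = 440
r = 20 / √(20 × 440) = 20 / 93.8083 ≈ 0.213

0.213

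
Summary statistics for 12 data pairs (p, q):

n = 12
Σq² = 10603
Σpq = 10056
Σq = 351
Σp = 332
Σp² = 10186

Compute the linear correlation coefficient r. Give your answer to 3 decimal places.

0.595

r = (nΣpq − ΣpΣq) / √[(nΣp² − (Σp)²)(nΣq² − (Σq)²)]
Numerator: 12×10056 − 332×351 = 4140
Denominator: √[(122232 − 110224)(127236 − 123201)] = √[12008 × 4035] = 6960.7672
r = 4140 / 6960.7672 ≈ 0.595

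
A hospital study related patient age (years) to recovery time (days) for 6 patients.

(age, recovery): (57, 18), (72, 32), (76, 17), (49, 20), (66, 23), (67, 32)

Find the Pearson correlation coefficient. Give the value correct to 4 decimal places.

0.3121

n = 6, Σx = 387, Σy = 142, Σx² = 25455, Σy² = 3590, Σxy = 9264
nΣxy − ΣxΣy = 55584 − 54954 = 630
nΣx² − (Σx)² = 152730 − 149769 = 2961; nΣy² − (Σy)² = 21540 − 20164 = 1376
r = 630 / √(2961 × 1376) = 630 / 2018.4985 ≈ 0.3121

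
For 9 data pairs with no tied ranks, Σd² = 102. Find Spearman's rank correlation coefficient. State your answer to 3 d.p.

0.150

ρ = 1 − 6Σd² / [n(n²−1)] = 1 − 6×102 / (9×80)
  = 1 − 612/720 = 1 − 0.8500 ≈ 0.150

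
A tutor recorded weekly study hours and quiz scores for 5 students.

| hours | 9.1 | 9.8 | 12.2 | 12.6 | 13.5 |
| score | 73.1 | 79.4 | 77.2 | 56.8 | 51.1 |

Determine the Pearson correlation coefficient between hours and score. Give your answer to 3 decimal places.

n = 5, Σx = 57.2, Σy = 337.6, Σx² = 668.7, Σy² = 23445.26, Σxy = 3790.7
nΣxy − ΣxΣy = 18953.5 − 19310.72 = -357.22
nΣx² − (Σx)² = 3343.5 − 3271.84 = 71.66; nΣy² − (Σy)² = 117226.3 − 113973.76 = 3252.54
r = -357.22 / √(71.66 × 3252.54) = -357.22 / 482.7805 ≈ -0.740

-0.740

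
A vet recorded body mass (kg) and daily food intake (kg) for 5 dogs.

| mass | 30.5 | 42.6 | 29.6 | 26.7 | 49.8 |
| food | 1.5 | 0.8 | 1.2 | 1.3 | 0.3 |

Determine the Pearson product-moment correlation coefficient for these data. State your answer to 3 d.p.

-0.943

n = 5, Σx = 179.2, Σy = 5.1, Σx² = 6814.1, Σy² = 6.11, Σxy = 165
nΣxy − ΣxΣy = 825 − 913.92 = -88.92
nΣx² − (Σx)² = 34070.5 − 32112.64 = 1957.86; nΣy² − (Σy)² = 30.55 − 26.01 = 4.54
r = -88.92 / √(1957.86 × 4.54) = -88.92 / 94.2798 ≈ -0.943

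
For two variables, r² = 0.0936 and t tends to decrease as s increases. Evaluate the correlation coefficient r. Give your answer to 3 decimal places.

-0.306

|r| = √0.0936 = 0.306
The association is negative, so r = −0.306.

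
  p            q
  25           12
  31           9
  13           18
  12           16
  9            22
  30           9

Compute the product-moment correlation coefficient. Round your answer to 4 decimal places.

n = 6, Σp = 120, Σq = 86, Σp² = 2880, Σq² = 1370, Σpq = 1473
nΣpq − ΣpΣq = 8838 − 10320 = -1482
nΣp² − (Σp)² = 17280 − 14400 = 2880; nΣq² − (Σq)² = 8220 − 7396 = 824
r = -1482 / √(2880 × 824) = -1482 / 1540.4934 ≈ -0.9620

-0.9620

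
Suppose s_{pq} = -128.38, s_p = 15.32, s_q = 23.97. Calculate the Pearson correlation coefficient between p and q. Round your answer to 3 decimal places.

r = Cov(p,q) / (s_p · s_q) = -128.38 / (15.32 × 23.97)
  = -128.38 / 367.2204 ≈ -0.350

-0.350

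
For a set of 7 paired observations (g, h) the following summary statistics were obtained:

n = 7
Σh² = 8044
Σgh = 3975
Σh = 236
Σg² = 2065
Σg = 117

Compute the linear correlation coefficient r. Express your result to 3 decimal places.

0.311

r = (nΣgh − ΣgΣh) / √[(nΣg² − (Σg)²)(nΣh² − (Σh)²)]
Numerator: 7×3975 − 117×236 = 213
Denominator: √[(14455 − 13689)(56308 − 55696)] = √[766 × 612] = 684.6839
r = 213 / 684.6839 ≈ 0.311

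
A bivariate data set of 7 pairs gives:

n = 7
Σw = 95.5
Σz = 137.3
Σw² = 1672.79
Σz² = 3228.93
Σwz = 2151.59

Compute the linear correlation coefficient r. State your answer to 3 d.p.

r = (nΣwz − ΣwΣz) / √[(nΣw² − (Σw)²)(nΣz² − (Σz)²)]
Numerator: 7×2151.59 − 95.5×137.3 = 1948.98
Denominator: √[(11709.53 − 9120.25)(22602.51 − 18851.29)] = √[2589.28 × 3751.22] = 3116.5620
r = 1948.98 / 3116.5620 ≈ 0.625

0.625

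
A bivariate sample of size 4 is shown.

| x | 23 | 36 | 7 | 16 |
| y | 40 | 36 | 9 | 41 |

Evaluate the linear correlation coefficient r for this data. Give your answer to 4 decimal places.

0.6329

n = 4, Σx = 82, Σy = 126, Σx² = 2130, Σy² = 4658, Σxy = 2935
nΣxy − ΣxΣy = 11740 − 10332 = 1408
nΣx² − (Σx)² = 8520 − 6724 = 1796; nΣy² − (Σy)² = 18632 − 15876 = 2756
r = 1408 / √(1796 × 2756) = 1408 / 2224.8092 ≈ 0.6329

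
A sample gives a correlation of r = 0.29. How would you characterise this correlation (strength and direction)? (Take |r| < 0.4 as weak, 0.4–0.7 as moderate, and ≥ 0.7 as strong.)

r = 0.29 > 0 so the relationship is positive.
|r| = 0.29, which falls in the weak range.

weak positive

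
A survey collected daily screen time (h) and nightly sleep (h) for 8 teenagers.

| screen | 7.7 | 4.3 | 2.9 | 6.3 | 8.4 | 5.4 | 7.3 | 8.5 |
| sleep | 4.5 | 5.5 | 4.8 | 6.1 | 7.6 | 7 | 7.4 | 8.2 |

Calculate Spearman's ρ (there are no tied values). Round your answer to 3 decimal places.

Rank screen: 6, 2, 1, 4, 7, 3, 5, 8
Rank sleep: 1, 3, 2, 4, 7, 5, 6, 8
d = rank(screen) − rank(sleep): 5, -1, -1, 0, 0, -2, -1, 0; Σd² = 32
ρ = 1 − 6Σd² / [n(n²−1)] = 1 − 6×32 / (8×63) = 1 − 192/504 ≈ 0.619

0.619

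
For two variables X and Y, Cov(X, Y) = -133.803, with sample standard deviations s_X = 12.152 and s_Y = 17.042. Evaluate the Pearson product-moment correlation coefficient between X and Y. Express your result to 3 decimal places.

r = Cov(X,Y) / (s_X · s_Y) = -133.803 / (12.152 × 17.042)
  = -133.803 / 207.0944 ≈ -0.646

-0.646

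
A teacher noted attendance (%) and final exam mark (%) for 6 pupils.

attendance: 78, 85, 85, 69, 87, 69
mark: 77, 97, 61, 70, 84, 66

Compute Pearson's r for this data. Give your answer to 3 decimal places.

n = 6, Σx = 473, Σy = 455, Σx² = 37625, Σy² = 35371, Σxy = 36128
nΣxy − ΣxΣy = 216768 − 215215 = 1553
nΣx² − (Σx)² = 225750 − 223729 = 2021; nΣy² − (Σy)² = 212226 − 207025 = 5201
r = 1553 / √(2021 × 5201) = 1553 / 3242.1013 ≈ 0.479

0.479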